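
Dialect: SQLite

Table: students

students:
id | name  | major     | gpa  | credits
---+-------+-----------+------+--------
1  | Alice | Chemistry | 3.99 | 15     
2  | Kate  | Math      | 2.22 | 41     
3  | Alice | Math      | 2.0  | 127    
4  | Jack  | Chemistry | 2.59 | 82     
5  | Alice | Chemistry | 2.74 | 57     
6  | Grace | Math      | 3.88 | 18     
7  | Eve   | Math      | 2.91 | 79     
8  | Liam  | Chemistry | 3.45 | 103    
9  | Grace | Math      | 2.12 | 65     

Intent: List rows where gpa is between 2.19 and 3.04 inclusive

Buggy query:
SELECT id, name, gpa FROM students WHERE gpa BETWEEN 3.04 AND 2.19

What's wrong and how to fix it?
Bug: The bounds are reversed; BETWEEN a AND b requires a <= b to match anything

Fix: Write BETWEEN 2.19 AND 3.04

Corrected query:
SELECT id, name, gpa FROM students WHERE gpa BETWEEN 2.19 AND 3.04

Result:
id | name  | gpa 
---+-------+-----
2  | Kate  | 2.22
4  | Jack  | 2.59
5  | Alice | 2.74
7  | Eve   | 2.91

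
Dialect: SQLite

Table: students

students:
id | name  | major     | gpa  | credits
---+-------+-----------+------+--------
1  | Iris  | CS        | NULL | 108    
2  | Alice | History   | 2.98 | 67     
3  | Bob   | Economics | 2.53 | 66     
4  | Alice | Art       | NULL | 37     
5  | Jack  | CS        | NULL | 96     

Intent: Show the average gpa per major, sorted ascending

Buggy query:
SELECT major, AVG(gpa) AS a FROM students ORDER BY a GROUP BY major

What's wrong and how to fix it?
Bug: ORDER BY appears before GROUP BY; SQL clause order requires GROUP BY first

Fix: Move ORDER BY to the end, after GROUP BY

Corrected query:
SELECT major, AVG(gpa) AS a FROM students GROUP BY major ORDER BY a

Result:
major     | a   
----------+-----
Art       | NULL
CS        | NULL
Economics | 2.53
History   | 2.98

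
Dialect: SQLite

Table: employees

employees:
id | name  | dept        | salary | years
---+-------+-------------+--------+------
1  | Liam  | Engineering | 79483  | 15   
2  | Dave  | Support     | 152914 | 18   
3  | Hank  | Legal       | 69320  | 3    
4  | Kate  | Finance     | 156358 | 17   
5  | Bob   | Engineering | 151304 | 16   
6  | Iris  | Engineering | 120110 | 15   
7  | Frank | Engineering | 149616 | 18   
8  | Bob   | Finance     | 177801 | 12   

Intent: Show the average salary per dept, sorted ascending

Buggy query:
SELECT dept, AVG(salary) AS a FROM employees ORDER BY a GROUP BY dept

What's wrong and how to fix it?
Bug: ORDER BY appears before GROUP BY; SQL clause order requires GROUP BY first

Fix: Reorder: SELECT … FROM … GROUP BY … ORDER BY …

Corrected query:
SELECT dept, AVG(salary) AS a FROM employees GROUP BY dept ORDER BY a

Result:
dept        | a        
------------+----------
Legal       | 69320    
Engineering | 125128.25
Support     | 152914   
Finance     | 167079.5 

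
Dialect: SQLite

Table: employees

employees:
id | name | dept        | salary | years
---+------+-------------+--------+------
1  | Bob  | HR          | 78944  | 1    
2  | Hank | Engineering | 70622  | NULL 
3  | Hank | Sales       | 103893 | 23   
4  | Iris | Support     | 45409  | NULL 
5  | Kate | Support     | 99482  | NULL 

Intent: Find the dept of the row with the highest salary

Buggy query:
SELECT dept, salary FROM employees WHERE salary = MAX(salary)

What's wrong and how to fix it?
Bug: MAX(salary) is an aggregate and cannot be used directly in WHERE

Fix: Wrap MAX in a scalar subquery so WHERE compares against a single value

Corrected query:
SELECT dept, salary FROM employees WHERE salary = (SELECT MAX(salary) FROM employees)

Result:
dept  | salary
------+-------
Sales | 103893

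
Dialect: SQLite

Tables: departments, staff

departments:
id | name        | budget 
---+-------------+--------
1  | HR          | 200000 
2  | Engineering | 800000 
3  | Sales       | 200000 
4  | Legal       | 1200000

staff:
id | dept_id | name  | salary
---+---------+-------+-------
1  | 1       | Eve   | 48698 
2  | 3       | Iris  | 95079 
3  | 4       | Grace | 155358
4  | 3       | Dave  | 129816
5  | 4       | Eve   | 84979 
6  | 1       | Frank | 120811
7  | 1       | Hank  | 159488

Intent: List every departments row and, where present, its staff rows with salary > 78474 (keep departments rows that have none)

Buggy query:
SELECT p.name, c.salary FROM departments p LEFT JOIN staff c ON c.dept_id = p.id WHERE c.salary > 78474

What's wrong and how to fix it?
Bug: A WHERE condition on the right-hand table after LEFT JOIN drops unmatched parents

Fix: Put 'c.salary > 78474' in the JOIN's ON clause instead of WHERE

Corrected query:
SELECT p.name, c.salary FROM departments p LEFT JOIN staff c ON c.dept_id = p.id AND c.salary > 78474

Result:
name        | salary
------------+-------
HR          | 120811
HR          | 159488
Engineering | NULL  
Sales       | 95079 
Sales       | 129816
Legal       | 84979 
Legal       | 155358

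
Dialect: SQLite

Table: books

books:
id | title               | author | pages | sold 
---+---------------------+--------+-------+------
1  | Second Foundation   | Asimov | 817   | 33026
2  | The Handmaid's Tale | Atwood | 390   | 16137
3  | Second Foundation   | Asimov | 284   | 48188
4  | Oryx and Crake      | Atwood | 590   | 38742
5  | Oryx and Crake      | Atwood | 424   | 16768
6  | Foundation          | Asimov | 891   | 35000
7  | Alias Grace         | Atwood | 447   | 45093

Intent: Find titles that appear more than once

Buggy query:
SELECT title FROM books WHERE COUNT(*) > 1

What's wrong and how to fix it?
Bug: WHERE can't reference COUNT(*); aggregates are computed after WHERE

Fix: GROUP BY title, then filter groups with HAVING COUNT(*) > 1

Corrected query:
SELECT title FROM books GROUP BY title HAVING COUNT(*) > 1

Result:
title            
-----------------
Oryx and Crake   
Second Foundation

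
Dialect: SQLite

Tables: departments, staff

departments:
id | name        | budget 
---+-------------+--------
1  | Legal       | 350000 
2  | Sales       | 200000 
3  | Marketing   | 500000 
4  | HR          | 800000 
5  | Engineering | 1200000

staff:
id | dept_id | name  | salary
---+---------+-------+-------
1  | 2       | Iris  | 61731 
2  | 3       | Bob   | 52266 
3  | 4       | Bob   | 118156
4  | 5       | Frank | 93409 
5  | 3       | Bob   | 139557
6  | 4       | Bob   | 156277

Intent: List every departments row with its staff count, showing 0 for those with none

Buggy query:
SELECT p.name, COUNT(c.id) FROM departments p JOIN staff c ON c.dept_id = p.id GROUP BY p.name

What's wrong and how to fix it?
Bug: An inner join excludes parents with zero children

Fix: Switch to LEFT JOIN to retain unmatched parent rows

Corrected query:
SELECT p.name, COUNT(c.id) FROM departments p LEFT JOIN staff c ON c.dept_id = p.id GROUP BY p.name

Result:
name        | COUNT(c.id)
------------+------------
Engineering | 1          
HR          | 2          
Legal       | 0          
Marketing   | 2          
Sales       | 1          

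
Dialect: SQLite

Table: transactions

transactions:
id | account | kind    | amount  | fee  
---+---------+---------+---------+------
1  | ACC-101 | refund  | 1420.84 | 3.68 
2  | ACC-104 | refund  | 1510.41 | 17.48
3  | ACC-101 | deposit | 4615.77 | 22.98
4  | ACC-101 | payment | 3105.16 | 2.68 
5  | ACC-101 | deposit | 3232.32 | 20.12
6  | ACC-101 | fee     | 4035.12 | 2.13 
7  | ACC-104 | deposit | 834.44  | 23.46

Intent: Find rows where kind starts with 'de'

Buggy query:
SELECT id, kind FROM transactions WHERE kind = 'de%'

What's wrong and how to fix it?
Bug: Wildcards only work with LIKE; '=' treats '%' as a literal character

Fix: Use LIKE for wildcard pattern matching

Corrected query:
SELECT id, kind FROM transactions WHERE kind LIKE 'de%'

Result:
id | kind   
---+--------
3  | deposit
5  | deposit
7  | deposit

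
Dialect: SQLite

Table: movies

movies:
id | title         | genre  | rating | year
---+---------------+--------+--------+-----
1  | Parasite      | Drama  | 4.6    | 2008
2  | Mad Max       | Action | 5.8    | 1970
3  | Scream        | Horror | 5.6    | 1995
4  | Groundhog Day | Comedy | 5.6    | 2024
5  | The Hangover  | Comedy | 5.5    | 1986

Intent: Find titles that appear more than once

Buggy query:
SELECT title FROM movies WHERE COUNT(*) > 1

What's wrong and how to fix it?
Bug: WHERE can't reference COUNT(*); aggregates are computed after WHERE

Fix: GROUP BY title, then filter groups with HAVING COUNT(*) > 1

Corrected query:
SELECT title FROM movies GROUP BY title HAVING COUNT(*) > 1

Result:
(no rows)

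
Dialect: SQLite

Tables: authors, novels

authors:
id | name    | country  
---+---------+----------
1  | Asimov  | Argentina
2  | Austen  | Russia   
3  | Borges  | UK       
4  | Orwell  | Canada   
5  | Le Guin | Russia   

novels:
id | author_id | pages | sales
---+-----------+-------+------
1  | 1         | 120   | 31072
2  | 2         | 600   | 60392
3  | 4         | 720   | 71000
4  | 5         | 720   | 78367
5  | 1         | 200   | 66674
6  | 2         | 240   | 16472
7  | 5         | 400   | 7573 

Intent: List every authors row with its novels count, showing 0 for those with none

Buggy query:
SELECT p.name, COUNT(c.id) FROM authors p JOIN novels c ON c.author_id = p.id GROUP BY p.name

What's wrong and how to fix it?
Bug: INNER JOIN drops authors rows that have no matching novels rows

Fix: Use LEFT JOIN so parents without children still appear (COUNT(c.id) gives 0)

Corrected query:
SELECT p.name, COUNT(c.id) FROM authors p LEFT JOIN novels c ON c.author_id = p.id GROUP BY p.name

Result:
name    | COUNT(c.id)
--------+------------
Asimov  | 2          
Austen  | 2          
Borges  | 0          
Le Guin | 2          
Orwell  | 1          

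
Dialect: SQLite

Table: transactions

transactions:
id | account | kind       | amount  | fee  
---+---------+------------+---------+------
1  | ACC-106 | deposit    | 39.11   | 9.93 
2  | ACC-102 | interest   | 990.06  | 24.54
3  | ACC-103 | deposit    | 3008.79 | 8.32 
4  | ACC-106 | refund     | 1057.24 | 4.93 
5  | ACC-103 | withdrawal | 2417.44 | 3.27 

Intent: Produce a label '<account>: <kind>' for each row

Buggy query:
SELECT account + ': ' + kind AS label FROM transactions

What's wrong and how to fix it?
Bug: '+' is numeric addition; on text columns SQLite converts them to 0 instead of concatenating

Fix: Use the || operator for string concatenation

Corrected query:
SELECT account || ': ' || kind AS label FROM transactions

Result:
label              
-------------------
ACC-106: deposit   
ACC-102: interest  
ACC-103: deposit   
ACC-106: refund    
ACC-103: withdrawal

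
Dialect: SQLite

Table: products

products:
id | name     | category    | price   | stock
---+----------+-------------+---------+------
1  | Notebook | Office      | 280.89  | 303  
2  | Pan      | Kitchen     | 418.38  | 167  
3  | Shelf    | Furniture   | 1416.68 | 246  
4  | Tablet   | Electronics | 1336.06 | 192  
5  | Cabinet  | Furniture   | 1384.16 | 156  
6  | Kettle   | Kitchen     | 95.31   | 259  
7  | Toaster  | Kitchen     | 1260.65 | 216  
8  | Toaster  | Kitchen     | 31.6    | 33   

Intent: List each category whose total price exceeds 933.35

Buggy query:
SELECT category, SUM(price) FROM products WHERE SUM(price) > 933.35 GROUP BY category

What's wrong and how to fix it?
Bug: Aggregate functions cannot appear in a WHERE clause

Fix: Move the aggregate condition to a HAVING clause

Corrected query:
SELECT category, SUM(price) FROM products GROUP BY category HAVING SUM(price) > 933.35

Result:
category    | SUM(price)
------------+-----------
Electronics | 1336.06   
Furniture   | 2800.84   
Kitchen     | 1805.94   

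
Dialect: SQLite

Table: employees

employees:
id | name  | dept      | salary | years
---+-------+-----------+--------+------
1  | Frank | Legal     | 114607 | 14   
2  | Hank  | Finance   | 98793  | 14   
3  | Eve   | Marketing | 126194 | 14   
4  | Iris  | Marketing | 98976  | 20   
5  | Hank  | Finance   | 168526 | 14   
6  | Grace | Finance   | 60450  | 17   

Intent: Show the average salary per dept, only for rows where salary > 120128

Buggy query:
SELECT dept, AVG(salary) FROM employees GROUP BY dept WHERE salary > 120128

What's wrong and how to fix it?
Bug: WHERE cannot follow GROUP BY

Fix: Place WHERE between FROM and GROUP BY

Corrected query:
SELECT dept, AVG(salary) FROM employees WHERE salary > 120128 GROUP BY dept

Result:
dept      | AVG(salary)
----------+------------
Finance   | 168526     
Marketing | 126194     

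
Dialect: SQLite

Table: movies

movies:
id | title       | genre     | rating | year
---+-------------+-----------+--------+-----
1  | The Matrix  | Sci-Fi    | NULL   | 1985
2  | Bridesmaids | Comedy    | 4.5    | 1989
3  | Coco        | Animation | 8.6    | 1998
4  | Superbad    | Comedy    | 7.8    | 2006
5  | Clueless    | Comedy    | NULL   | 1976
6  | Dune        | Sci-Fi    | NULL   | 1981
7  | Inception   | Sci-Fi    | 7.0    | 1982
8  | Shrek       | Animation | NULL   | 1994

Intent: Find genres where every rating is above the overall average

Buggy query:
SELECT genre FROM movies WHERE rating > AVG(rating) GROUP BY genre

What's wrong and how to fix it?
Bug: AVG() is an aggregate; it can't sit directly in WHERE

Fix: Use a subquery for AVG and a HAVING MIN(...) filter so the condition holds for every row in the group

Corrected query:
SELECT genre FROM movies GROUP BY genre HAVING MIN(rating) > (SELECT AVG(rating) FROM movies)

Result:
genre    
---------
Animation
Sci-Fi   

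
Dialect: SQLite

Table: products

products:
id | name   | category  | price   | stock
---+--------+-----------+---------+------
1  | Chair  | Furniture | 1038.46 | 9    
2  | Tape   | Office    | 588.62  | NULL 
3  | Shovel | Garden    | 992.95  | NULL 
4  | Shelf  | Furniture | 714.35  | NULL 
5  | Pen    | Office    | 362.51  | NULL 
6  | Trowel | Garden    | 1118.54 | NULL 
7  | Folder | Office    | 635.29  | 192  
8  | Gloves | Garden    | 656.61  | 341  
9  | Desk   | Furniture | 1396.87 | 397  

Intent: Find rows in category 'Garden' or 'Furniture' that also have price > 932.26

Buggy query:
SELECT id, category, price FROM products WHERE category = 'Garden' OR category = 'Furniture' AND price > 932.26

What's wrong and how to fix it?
Bug: Without parentheses, AND is evaluated before OR, so the price filter only applies to the 'Furniture' branch

Fix: Add parentheses around the OR so the AND applies to both alternatives

Corrected query:
SELECT id, category, price FROM products WHERE (category = 'Garden' OR category = 'Furniture') AND price > 932.26

Result:
id | category  | price  
---+-----------+--------
1  | Furniture | 1038.46
3  | Garden    | 992.95 
6  | Garden    | 1118.54
9  | Furniture | 1396.87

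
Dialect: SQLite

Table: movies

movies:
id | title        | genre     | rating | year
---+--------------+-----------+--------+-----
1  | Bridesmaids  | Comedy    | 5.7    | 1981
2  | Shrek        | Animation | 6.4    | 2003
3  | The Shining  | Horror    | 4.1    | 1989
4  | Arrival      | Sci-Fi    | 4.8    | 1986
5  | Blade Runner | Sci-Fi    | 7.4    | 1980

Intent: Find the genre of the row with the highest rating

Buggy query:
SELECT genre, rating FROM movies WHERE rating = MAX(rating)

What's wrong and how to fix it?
Bug: MAX(rating) is an aggregate and cannot be used directly in WHERE

Fix: Wrap MAX in a scalar subquery so WHERE compares against a single value

Corrected query:
SELECT genre, rating FROM movies WHERE rating = (SELECT MAX(rating) FROM movies)

Result:
genre  | rating
-------+-------
Sci-Fi | 7.4   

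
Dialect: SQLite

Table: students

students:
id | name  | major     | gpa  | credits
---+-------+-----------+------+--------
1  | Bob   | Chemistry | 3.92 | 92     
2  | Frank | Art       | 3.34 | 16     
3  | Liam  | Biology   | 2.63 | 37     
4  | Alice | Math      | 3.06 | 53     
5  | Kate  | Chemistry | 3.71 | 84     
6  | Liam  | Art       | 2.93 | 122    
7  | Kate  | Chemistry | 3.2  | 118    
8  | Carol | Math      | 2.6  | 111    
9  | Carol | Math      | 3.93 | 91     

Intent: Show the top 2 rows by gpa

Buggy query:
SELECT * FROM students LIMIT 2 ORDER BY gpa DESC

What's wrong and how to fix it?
Bug: ORDER BY cannot follow LIMIT; LIMIT is the final clause

Fix: Swap the clauses: ORDER BY first, then LIMIT

Corrected query:
SELECT * FROM students ORDER BY gpa DESC LIMIT 2

Result:
id | name  | major     | gpa  | credits
---+-------+-----------+------+--------
9  | Carol | Math      | 3.93 | 91     
1  | Bob   | Chemistry | 3.92 | 92     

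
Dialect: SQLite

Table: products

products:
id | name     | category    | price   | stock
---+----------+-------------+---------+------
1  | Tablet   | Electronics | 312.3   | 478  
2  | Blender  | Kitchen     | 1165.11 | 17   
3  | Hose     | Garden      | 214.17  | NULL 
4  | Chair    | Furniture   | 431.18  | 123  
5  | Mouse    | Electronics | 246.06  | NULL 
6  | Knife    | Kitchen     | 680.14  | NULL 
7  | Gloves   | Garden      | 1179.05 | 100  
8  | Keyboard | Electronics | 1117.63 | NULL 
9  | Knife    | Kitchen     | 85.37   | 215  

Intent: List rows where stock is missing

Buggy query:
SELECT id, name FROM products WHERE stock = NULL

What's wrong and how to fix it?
Bug: Comparing to NULL with '=' never matches; NULL = NULL is unknown, not true

Fix: Use IS NULL to test for NULL

Corrected query:
SELECT id, name FROM products WHERE stock IS NULL

Result:
id | name    
---+---------
3  | Hose    
5  | Mouse   
6  | Knife   
8  | Keyboard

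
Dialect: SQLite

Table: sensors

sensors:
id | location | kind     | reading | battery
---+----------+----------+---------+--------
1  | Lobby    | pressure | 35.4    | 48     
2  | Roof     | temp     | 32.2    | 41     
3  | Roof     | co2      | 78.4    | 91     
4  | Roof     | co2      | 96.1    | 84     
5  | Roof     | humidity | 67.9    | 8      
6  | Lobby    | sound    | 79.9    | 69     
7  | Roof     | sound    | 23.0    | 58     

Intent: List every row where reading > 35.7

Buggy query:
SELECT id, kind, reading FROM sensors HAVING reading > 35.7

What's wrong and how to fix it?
Bug: This is a non-aggregate query (no GROUP BY, no aggregates), so in SQLite the HAVING clause is invalid here; a row-level condition belongs in WHERE

Fix: Use WHERE for row-level filtering

Corrected query:
SELECT id, kind, reading FROM sensors WHERE reading > 35.7

Result:
id | kind     | reading
---+----------+--------
3  | co2      | 78.4   
4  | co2      | 96.1   
5  | humidity | 67.9   
6  | sound    | 79.9   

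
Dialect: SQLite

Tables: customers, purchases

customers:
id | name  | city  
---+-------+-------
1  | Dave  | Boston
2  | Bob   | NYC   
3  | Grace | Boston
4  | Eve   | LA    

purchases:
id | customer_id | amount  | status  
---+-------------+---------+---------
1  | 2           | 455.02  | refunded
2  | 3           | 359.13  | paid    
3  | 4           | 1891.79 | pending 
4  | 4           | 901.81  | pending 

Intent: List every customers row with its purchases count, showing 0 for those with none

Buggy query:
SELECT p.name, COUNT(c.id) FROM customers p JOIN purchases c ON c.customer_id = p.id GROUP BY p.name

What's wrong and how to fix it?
Bug: INNER JOIN drops customers rows that have no matching purchases rows

Fix: Switch to LEFT JOIN to retain unmatched parent rows

Corrected query:
SELECT p.name, COUNT(c.id) FROM customers p LEFT JOIN purchases c ON c.customer_id = p.id GROUP BY p.name

Result:
name  | COUNT(c.id)
------+------------
Bob   | 1          
Dave  | 0          
Eve   | 2          
Grace | 1          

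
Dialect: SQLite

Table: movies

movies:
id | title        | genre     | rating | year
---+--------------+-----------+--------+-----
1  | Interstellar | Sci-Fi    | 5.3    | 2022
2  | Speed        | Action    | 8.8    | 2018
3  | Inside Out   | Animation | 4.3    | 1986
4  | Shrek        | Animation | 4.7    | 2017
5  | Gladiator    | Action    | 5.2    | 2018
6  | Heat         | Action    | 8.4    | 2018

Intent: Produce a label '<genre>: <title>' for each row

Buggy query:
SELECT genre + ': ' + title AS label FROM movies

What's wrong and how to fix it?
Bug: '+' is numeric addition; on text columns SQLite converts them to 0 instead of concatenating

Fix: Replace + with || to concatenate text

Corrected query:
SELECT genre || ': ' || title AS label FROM movies

Result:
label                
---------------------
Sci-Fi: Interstellar 
Action: Speed        
Animation: Inside Out
Animation: Shrek     
Action: Gladiator    
Action: Heat         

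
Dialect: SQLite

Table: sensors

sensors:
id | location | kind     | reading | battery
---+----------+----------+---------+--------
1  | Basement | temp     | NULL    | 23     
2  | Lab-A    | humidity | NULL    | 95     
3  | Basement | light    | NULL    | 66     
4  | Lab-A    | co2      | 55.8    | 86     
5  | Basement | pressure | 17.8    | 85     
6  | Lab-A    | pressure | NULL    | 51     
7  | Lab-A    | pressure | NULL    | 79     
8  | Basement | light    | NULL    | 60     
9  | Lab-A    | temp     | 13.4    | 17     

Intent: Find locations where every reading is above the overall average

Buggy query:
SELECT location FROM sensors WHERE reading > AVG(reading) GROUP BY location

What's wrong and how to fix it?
Bug: AVG() is an aggregate; it can't sit directly in WHERE

Fix: Use a subquery for AVG and a HAVING MIN(...) filter so the condition holds for every row in the group

Corrected query:
SELECT location FROM sensors GROUP BY location HAVING MIN(reading) > (SELECT AVG(reading) FROM sensors)

Result:
(no rows)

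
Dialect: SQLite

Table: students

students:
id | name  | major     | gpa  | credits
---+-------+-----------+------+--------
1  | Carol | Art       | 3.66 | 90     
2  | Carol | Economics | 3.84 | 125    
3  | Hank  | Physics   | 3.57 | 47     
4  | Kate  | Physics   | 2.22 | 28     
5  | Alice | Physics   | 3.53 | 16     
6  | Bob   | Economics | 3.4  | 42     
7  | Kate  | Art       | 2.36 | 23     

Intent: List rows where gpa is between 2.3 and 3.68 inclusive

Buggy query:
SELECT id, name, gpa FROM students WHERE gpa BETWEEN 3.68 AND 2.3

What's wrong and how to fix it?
Bug: The bounds are reversed; BETWEEN a AND b requires a <= b to match anything

Fix: Swap the bounds so the smaller value comes first

Corrected query:
SELECT id, name, gpa FROM students WHERE gpa BETWEEN 2.3 AND 3.68

Result:
id | name  | gpa 
---+-------+-----
1  | Carol | 3.66
3  | Hank  | 3.57
5  | Alice | 3.53
6  | Bob   | 3.4 
7  | Kate  | 2.36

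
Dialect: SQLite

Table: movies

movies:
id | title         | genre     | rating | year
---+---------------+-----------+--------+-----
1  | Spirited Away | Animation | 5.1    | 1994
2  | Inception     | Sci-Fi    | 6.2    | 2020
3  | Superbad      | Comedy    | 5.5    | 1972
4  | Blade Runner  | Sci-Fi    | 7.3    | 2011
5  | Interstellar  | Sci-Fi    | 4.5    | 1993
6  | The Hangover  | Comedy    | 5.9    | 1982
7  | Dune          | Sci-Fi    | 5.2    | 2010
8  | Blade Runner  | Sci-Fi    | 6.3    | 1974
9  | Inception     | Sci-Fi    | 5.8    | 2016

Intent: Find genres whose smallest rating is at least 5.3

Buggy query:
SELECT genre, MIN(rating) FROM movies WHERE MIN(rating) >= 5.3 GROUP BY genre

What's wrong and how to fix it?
Bug: Aggregates like MIN are computed per group after WHERE runs

Fix: Replace WHERE with HAVING after the GROUP BY

Corrected query:
SELECT genre, MIN(rating) FROM movies GROUP BY genre HAVING MIN(rating) >= 5.3

Result:
genre  | MIN(rating)
-------+------------
Comedy | 5.5        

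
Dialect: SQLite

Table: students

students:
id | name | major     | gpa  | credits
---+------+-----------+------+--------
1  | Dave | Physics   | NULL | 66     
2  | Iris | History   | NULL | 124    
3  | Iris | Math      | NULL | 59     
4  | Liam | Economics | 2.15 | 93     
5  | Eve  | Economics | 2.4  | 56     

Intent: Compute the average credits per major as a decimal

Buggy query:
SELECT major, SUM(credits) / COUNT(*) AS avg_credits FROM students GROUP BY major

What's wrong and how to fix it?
Bug: SUM(credits) and COUNT(*) are both integers; the division truncates the fractional part

Fix: Cast one side to REAL so the division keeps the fractional part

Corrected query:
SELECT major, SUM(credits) * 1.0 / COUNT(*) AS avg_credits FROM students GROUP BY major

Result:
major     | avg_credits
----------+------------
Economics | 74.5       
History   | 124        
Math      | 59         
Physics   | 66         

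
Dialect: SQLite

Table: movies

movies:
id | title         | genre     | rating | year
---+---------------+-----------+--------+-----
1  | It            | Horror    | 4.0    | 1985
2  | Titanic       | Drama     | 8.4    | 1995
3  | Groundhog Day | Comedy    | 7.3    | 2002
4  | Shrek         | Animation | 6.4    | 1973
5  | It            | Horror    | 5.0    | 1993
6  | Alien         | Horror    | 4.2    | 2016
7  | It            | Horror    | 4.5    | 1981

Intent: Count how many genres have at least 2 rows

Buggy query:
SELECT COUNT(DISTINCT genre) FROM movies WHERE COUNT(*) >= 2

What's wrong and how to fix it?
Bug: WHERE filters individual rows, not groups, so a group-level COUNT is invalid there

Fix: Group first with HAVING COUNT(*) >= 2, then COUNT the resulting groups

Corrected query:
SELECT COUNT(*) FROM (SELECT genre FROM movies GROUP BY genre HAVING COUNT(*) >= 2)

Result:
COUNT(*)
--------
1       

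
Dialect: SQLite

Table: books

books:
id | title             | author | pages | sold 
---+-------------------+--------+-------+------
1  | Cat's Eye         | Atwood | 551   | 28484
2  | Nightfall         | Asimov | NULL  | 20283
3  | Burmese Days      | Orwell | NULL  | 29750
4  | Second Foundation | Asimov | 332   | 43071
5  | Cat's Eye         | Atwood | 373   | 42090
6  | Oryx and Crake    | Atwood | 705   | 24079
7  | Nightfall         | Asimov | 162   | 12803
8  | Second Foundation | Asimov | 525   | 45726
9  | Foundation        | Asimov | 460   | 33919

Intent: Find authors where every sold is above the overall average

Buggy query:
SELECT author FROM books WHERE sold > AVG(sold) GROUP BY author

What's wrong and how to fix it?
Bug: WHERE evaluates per row before aggregation, so AVG() is unavailable

Fix: Compute the overall average in a scalar subquery and compare each group's MIN against it in HAVING

Corrected query:
SELECT author FROM books GROUP BY author HAVING MIN(sold) > (SELECT AVG(sold) FROM books)

Result:
(no rows)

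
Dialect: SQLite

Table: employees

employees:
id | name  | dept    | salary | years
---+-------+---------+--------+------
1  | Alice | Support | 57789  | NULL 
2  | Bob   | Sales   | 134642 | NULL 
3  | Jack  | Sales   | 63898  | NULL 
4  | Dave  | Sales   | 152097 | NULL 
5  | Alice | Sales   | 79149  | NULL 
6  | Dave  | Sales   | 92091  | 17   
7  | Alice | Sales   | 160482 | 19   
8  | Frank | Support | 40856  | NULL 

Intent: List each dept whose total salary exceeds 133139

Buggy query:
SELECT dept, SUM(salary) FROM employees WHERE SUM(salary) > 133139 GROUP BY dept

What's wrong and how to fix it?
Bug: Aggregate functions cannot appear in a WHERE clause

Fix: Move the aggregate condition to a HAVING clause

Corrected query:
SELECT dept, SUM(salary) FROM employees GROUP BY dept HAVING SUM(salary) > 133139

Result:
dept  | SUM(salary)
------+------------
Sales | 682359     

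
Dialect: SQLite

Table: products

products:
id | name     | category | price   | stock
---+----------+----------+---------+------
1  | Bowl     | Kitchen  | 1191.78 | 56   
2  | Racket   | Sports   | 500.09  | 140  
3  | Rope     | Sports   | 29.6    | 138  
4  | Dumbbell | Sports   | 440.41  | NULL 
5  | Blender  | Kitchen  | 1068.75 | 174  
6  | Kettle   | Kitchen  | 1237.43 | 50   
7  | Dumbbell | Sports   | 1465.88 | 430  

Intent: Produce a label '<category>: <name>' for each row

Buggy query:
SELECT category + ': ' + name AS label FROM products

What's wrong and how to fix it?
Bug: SQLite uses || for string concatenation; + coerces text to numbers (yielding 0)

Fix: Use the || operator for string concatenation

Corrected query:
SELECT category || ': ' || name AS label FROM products

Result:
label           
----------------
Kitchen: Bowl   
Sports: Racket  
Sports: Rope    
Sports: Dumbbell
Kitchen: Blender
Kitchen: Kettle 
Sports: Dumbbell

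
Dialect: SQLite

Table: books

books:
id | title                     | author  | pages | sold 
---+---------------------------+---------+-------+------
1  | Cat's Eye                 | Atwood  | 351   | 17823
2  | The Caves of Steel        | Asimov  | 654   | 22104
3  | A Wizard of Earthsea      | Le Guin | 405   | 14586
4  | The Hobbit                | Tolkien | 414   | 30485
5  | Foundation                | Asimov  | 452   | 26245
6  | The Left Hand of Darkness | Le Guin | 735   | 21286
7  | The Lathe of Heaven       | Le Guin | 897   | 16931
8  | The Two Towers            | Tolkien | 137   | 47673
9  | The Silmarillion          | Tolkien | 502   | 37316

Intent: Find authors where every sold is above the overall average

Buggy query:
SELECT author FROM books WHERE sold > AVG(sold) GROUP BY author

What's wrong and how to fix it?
Bug: AVG() is an aggregate; it can't sit directly in WHERE

Fix: Compute the overall average in a scalar subquery and compare each group's MIN against it in HAVING

Corrected query:
SELECT author FROM books GROUP BY author HAVING MIN(sold) > (SELECT AVG(sold) FROM books)

Result:
author 
-------
Tolkien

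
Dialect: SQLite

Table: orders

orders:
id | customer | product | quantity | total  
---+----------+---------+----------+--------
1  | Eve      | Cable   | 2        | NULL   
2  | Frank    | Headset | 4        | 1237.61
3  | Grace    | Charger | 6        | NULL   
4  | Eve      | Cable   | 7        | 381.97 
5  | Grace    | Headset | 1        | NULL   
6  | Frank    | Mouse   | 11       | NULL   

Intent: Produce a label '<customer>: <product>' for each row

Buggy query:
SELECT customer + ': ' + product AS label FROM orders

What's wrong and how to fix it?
Bug: '+' is numeric addition; on text columns SQLite converts them to 0 instead of concatenating

Fix: Replace + with || to concatenate text

Corrected query:
SELECT customer || ': ' || product AS label FROM orders

Result:
label         
--------------
Eve: Cable    
Frank: Headset
Grace: Charger
Eve: Cable    
Grace: Headset
Frank: Mouse  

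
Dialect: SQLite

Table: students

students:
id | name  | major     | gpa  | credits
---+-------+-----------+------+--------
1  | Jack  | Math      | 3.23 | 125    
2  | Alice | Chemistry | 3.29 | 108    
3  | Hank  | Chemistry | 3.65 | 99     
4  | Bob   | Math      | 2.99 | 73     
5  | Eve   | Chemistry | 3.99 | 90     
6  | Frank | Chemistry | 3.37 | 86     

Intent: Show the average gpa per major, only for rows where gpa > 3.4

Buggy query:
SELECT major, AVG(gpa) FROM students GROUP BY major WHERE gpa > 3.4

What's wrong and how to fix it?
Bug: Row-level WHERE must come before GROUP BY in the clause order

Fix: Place WHERE between FROM and GROUP BY

Corrected query:
SELECT major, AVG(gpa) FROM students WHERE gpa > 3.4 GROUP BY major

Result:
major     | AVG(gpa)
----------+---------
Chemistry | 3.82    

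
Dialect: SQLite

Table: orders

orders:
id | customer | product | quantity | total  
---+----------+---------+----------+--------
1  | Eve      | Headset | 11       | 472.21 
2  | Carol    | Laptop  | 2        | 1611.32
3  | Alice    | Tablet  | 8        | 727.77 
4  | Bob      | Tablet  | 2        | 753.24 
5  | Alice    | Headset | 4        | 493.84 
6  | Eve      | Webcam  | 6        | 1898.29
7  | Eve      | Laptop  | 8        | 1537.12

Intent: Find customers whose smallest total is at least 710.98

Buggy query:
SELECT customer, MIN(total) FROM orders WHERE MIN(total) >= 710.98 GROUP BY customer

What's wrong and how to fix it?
Bug: Aggregates like MIN are computed per group after WHERE runs

Fix: Use HAVING for the per-group MIN condition

Corrected query:
SELECT customer, MIN(total) FROM orders GROUP BY customer HAVING MIN(total) >= 710.98

Result:
customer | MIN(total)
---------+-----------
Bob      | 753.24    
Carol    | 1611.32   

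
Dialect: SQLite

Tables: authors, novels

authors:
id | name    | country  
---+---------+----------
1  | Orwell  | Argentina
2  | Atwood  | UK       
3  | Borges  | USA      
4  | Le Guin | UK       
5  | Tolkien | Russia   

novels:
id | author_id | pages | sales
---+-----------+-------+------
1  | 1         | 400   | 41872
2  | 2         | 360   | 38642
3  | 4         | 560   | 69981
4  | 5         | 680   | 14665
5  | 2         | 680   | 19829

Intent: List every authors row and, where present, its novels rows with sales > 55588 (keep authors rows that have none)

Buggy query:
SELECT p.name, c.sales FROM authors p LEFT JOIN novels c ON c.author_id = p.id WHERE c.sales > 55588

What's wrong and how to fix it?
Bug: A WHERE condition on the right-hand table after LEFT JOIN drops unmatched parents

Fix: Put 'c.sales > 55588' in the JOIN's ON clause instead of WHERE

Corrected query:
SELECT p.name, c.sales FROM authors p LEFT JOIN novels c ON c.author_id = p.id AND c.sales > 55588

Result:
name    | sales
--------+------
Orwell  | NULL 
Atwood  | NULL 
Borges  | NULL 
Le Guin | 69981
Tolkien | NULL 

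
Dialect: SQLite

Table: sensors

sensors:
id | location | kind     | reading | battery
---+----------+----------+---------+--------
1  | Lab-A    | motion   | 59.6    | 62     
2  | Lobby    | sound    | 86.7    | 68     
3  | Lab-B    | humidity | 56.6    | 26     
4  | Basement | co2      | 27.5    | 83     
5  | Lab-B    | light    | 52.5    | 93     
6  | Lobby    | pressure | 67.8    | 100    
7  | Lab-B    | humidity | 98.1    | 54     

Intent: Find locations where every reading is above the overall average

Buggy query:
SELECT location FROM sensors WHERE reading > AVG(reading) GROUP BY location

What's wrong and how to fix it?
Bug: AVG() is an aggregate; it can't sit directly in WHERE

Fix: Use a subquery for AVG and a HAVING MIN(...) filter so the condition holds for every row in the group

Corrected query:
SELECT location FROM sensors GROUP BY location HAVING MIN(reading) > (SELECT AVG(reading) FROM sensors)

Result:
location
--------
Lobby   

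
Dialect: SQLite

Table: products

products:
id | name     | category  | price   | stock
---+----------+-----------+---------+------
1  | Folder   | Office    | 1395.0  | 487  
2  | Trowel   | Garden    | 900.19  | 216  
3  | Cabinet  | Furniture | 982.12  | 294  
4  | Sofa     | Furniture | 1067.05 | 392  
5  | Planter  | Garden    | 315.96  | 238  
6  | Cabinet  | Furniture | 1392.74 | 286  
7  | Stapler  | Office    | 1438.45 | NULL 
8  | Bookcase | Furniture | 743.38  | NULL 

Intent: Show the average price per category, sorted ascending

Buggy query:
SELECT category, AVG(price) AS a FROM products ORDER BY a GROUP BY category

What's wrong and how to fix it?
Bug: ORDER BY appears before GROUP BY; SQL clause order requires GROUP BY first

Fix: Move ORDER BY to the end, after GROUP BY

Corrected query:
SELECT category, AVG(price) AS a FROM products GROUP BY category ORDER BY a

Result:
category  | a        
----------+----------
Garden    | 608.075  
Furniture | 1046.3225
Office    | 1416.725 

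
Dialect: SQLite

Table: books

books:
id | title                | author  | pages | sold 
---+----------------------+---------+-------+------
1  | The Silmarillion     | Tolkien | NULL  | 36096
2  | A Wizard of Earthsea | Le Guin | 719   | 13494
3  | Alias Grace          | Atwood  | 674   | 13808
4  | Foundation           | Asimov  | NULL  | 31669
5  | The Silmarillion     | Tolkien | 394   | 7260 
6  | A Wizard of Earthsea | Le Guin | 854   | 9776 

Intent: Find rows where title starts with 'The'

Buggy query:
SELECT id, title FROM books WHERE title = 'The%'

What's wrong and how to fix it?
Bug: '=' compares the literal string including the % character; pattern matching needs LIKE

Fix: Replace '=' with LIKE so 'The%' is treated as a pattern

Corrected query:
SELECT id, title FROM books WHERE title LIKE 'The%'

Result:
id | title           
---+-----------------
1  | The Silmarillion
5  | The Silmarillion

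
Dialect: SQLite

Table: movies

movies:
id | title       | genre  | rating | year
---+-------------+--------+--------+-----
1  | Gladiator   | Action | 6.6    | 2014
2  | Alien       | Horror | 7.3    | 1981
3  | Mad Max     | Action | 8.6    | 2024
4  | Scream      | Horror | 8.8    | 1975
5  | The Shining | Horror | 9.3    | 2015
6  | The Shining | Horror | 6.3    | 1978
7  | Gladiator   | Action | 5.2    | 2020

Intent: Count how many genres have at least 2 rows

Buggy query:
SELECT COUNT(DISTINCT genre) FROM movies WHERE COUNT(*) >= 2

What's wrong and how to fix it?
Bug: WHERE filters individual rows, not groups, so a group-level COUNT is invalid there

Fix: Group first with HAVING COUNT(*) >= 2, then COUNT the resulting groups

Corrected query:
SELECT COUNT(*) FROM (SELECT genre FROM movies GROUP BY genre HAVING COUNT(*) >= 2)

Result:
COUNT(*)
--------
2       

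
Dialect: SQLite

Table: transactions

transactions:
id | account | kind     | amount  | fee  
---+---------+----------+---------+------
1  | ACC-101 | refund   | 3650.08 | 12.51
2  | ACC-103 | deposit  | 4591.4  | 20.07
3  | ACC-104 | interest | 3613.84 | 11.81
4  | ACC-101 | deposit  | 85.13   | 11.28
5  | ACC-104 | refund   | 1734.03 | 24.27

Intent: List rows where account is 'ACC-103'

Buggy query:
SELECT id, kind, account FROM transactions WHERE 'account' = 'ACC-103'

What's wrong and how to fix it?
Bug: 'account' in single quotes is a string literal, not the column; the comparison is literal-vs-literal and never true

Fix: Reference the column as account without single quotes

Corrected query:
SELECT id, kind, account FROM transactions WHERE account = 'ACC-103'

Result:
id | kind    | account
---+---------+--------
2  | deposit | ACC-103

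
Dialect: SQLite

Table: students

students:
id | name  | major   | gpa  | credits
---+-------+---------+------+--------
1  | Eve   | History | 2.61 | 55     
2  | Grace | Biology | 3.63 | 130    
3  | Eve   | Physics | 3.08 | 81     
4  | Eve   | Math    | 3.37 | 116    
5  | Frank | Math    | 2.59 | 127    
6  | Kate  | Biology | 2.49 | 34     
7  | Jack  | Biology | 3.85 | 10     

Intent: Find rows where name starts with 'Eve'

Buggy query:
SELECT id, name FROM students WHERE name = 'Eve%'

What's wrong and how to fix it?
Bug: '=' compares the literal string including the % character; pattern matching needs LIKE

Fix: Use LIKE for wildcard pattern matching

Corrected query:
SELECT id, name FROM students WHERE name LIKE 'Eve%'

Result:
id | name
---+-----
1  | Eve 
3  | Eve 
4  | Eve 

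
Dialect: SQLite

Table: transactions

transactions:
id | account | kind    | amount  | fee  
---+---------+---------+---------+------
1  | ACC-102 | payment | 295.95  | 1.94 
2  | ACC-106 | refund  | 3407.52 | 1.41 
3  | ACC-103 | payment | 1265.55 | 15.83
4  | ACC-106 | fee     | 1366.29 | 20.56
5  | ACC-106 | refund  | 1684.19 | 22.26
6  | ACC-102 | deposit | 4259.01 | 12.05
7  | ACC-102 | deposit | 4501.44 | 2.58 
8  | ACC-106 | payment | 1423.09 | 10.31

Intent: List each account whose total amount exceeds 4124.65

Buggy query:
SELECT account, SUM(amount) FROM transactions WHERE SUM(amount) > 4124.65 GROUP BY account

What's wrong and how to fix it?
Bug: WHERE runs before GROUP BY, so aggregates aren't available there

Fix: Move the aggregate condition to a HAVING clause

Corrected query:
SELECT account, SUM(amount) FROM transactions GROUP BY account HAVING SUM(amount) > 4124.65

Result:
account | SUM(amount)
--------+------------
ACC-102 | 9056.4     
ACC-106 | 7881.09    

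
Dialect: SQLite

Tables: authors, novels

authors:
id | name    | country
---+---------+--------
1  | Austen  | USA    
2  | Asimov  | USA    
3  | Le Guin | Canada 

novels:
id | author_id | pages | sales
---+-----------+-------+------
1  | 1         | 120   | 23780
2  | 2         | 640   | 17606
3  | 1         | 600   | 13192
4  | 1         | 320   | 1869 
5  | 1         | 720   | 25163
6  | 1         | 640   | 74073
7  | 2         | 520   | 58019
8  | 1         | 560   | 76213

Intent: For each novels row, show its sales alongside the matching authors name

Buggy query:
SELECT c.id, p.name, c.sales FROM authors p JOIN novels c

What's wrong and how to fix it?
Bug: JOIN with no ON clause produces a cartesian product; every novels row pairs with every authors row

Fix: Specify the join condition linking the foreign key to the parent id

Corrected query:
SELECT c.id, p.name, c.sales FROM authors p JOIN novels c ON c.author_id = p.id

Result:
id | name   | sales
---+--------+------
1  | Austen | 23780
2  | Asimov | 17606
3  | Austen | 13192
4  | Austen | 1869 
5  | Austen | 25163
6  | Austen | 74073
7  | Asimov | 58019
8  | Austen | 76213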